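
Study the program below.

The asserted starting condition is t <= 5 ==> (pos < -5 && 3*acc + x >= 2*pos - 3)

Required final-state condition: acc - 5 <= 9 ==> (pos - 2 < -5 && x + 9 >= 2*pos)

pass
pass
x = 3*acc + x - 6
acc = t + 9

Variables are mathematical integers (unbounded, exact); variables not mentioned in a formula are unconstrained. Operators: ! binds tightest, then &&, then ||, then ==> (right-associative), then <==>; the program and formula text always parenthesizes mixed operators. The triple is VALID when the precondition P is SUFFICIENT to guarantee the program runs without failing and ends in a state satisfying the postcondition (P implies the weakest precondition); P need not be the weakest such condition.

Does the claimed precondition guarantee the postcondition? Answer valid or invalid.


Working backward. After the program, the postcondition acc - 5 <= 9 ==> (pos - 2 < -5 && x + 9 >= 2*pos) must hold; in canonical form it is acc <= 14 ==> (pos < -3 && x >= 2*pos - 9).
Before acc := t + 9: t <= 5 ==> (pos < -3 && x >= 2*pos - 9)
Before x := 3*acc + x - 6: t <= 5 ==> (pos < -3 && 3*acc + x >= 2*pos - 3)
Before skip: t <= 5 ==> (pos < -3 && 3*acc + x >= 2*pos - 3)
Before skip: t <= 5 ==> (pos < -3 && 3*acc + x >= 2*pos - 3)
The weakest precondition is t <= 5 ==> (pos < -3 && 3*acc + x >= 2*pos - 3).
Check whether t <= 5 ==> (pos < -5 && 3*acc + x >= 2*pos - 3) implies it.
Every state satisfying the precondition satisfies the weakest precondition: the implication holds.
Answer: valid


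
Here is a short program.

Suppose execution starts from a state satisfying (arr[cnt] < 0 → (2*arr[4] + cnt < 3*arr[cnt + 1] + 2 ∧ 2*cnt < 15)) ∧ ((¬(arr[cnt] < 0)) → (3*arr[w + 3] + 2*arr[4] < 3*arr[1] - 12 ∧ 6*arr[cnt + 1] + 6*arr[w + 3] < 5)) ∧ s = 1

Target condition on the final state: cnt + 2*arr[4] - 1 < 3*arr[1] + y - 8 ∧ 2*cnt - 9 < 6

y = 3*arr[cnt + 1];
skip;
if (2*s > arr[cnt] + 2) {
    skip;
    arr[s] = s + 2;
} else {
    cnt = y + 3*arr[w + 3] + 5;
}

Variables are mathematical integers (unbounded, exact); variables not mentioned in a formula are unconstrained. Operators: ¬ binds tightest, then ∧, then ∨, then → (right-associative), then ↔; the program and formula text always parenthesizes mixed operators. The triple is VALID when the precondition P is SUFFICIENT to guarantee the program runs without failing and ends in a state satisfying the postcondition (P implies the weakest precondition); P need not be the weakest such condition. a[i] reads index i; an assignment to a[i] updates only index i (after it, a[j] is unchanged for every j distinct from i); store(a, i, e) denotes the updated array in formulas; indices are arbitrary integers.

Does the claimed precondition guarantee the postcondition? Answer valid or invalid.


Working backward. After the program, the postcondition cnt + 2*arr[4] - 1 < 3*arr[1] + y - 8 ∧ 2*cnt - 9 < 6 must hold; in canonical form it is 2*arr[4] + cnt < 3*arr[1] + y - 7 ∧ 2*cnt < 15.
Then branch requires 2*store(arr, s, s + 2)[4] + cnt < 3*store(arr, s, s + 2)[1] + y - 7 ∧ 2*cnt < 15; else branch requires 3*arr[w + 3] + 2*arr[4] < 3*arr[1] - 12 ∧ 6*arr[w + 3] + 2*y < 5.
Before the if: (2*s > arr[cnt] + 2 → (2*store(arr, s, s + 2)[4] + cnt < 3*store(arr, s, s + 2)[1] + y - 7 ∧ 2*cnt < 15)) ∧ ((¬(2*s > arr[cnt] + 2)) → (3*arr[w + 3] + 2*arr[4] < 3*arr[1] - 12 ∧ 6*arr[w + 3] + 2*y < 5))
Before skip: (2*s > arr[cnt] + 2 → (2*store(arr, s, s + 2)[4] + cnt < 3*store(arr, s, s + 2)[1] + y - 7 ∧ 2*cnt < 15)) ∧ ((¬(2*s > arr[cnt] + 2)) → (3*arr[w + 3] + 2*arr[4] < 3*arr[1] - 12 ∧ 6*arr[w + 3] + 2*y < 5))
Before y := 3*arr[cnt + 1]: (2*s > arr[cnt] + 2 → (2*store(arr, s, s + 2)[4] + cnt < 3*arr[cnt + 1] + 3*store(arr, s, s + 2)[1] - 7 ∧ 2*cnt < 15)) ∧ ((¬(2*s > arr[cnt] + 2)) → (3*arr[w + 3] + 2*arr[4] < 3*arr[1] - 12 ∧ 6*arr[cnt + 1] + 6*arr[w + 3] < 5))
The weakest precondition is (2*s > arr[cnt] + 2 → (2*store(arr, s, s + 2)[4] + cnt < 3*arr[cnt + 1] + 3*store(arr, s, s + 2)[1] - 7 ∧ 2*cnt < 15)) ∧ ((¬(2*s > arr[cnt] + 2)) → (3*arr[w + 3] + 2*arr[4] < 3*arr[1] - 12 ∧ 6*arr[cnt + 1] + 6*arr[w + 3] < 5)).
Check whether (arr[cnt] < 0 → (2*arr[4] + cnt < 3*arr[cnt + 1] + 2 ∧ 2*cnt < 15)) ∧ ((¬(arr[cnt] < 0)) → (3*arr[w + 3] + 2*arr[4] < 3*arr[1] - 12 ∧ 6*arr[cnt + 1] + 6*arr[w + 3] < 5)) ∧ s = 1 implies it.
Every state satisfying the precondition satisfies the weakest precondition: the implication holds.
Answer: valid


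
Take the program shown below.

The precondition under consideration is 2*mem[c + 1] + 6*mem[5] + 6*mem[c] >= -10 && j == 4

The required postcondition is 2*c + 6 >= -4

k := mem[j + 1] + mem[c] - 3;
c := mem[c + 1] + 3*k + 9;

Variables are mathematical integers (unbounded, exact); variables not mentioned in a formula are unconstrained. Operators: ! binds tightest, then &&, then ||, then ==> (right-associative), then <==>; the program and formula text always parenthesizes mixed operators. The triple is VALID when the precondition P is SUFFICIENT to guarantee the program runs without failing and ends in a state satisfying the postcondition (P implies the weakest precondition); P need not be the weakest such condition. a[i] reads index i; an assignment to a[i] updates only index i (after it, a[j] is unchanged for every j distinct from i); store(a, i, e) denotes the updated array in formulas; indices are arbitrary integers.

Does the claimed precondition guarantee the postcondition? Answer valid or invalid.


Working backward. After the program, the postcondition 2*c + 6 >= -4 must hold; in canonical form it is 2*c >= -10.
Before c := mem[c + 1] + 3*k + 9: 2*mem[c + 1] + 6*k >= -28
Before k := mem[j + 1] + mem[c] - 3: 2*mem[c + 1] + 6*mem[j + 1] + 6*mem[c] >= -10
The weakest precondition is 2*mem[c + 1] + 6*mem[j + 1] + 6*mem[c] >= -10.
Check whether 2*mem[c + 1] + 6*mem[5] + 6*mem[c] >= -10 && j == 4 implies it.
Every state satisfying the precondition satisfies the weakest precondition: the implication holds.
Answer: valid


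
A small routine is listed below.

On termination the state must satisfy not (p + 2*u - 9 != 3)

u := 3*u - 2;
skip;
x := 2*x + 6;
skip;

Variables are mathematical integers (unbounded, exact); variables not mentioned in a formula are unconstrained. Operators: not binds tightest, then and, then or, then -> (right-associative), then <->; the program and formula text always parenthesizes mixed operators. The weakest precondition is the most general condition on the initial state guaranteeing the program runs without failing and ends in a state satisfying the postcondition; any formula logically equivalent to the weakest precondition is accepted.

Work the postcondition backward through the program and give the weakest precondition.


Working backward. After the program, the postcondition not (p + 2*u - 9 != 3) must hold; in canonical form it is not (p + 2*u != 12).
Before skip: not (p + 2*u != 12)
Before x := 2*x + 6: not (p + 2*u != 12)
Before skip: not (p + 2*u != 12)
Before u := 3*u - 2: not (p + 6*u != 16)
Answer: WP = not (p + 6*u != 16)


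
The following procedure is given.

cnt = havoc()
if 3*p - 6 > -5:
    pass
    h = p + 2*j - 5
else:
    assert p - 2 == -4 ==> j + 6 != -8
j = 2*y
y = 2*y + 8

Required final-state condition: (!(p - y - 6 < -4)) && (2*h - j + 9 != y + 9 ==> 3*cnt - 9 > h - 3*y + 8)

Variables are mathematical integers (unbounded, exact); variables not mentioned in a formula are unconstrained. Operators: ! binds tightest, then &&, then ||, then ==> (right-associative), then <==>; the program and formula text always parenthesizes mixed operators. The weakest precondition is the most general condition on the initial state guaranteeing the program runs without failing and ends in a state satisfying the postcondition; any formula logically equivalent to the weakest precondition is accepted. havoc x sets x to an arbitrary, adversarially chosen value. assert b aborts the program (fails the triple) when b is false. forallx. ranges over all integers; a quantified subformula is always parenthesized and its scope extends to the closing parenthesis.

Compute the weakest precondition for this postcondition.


Working backward. After the program, the postcondition (!(p - y - 6 < -4)) && (2*h - j + 9 != y + 9 ==> 3*cnt - 9 > h - 3*y + 8) must hold; in canonical form it is (!(p < y + 2)) && (2*h != j + y ==> 3*cnt + 3*y > h + 17).
Before y := 2*y + 8: (!(p < 2*y + 10)) && (2*h != j + 2*y + 8 ==> 3*cnt + 6*y > h - 7)
Before j := 2*y: (!(p < 2*y + 10)) && (2*h != 4*y + 8 ==> 3*cnt + 6*y > h - 7)
Then branch requires (!(p < 2*y + 10)) && (4*j + 2*p != 4*y + 18 ==> 3*cnt + 6*y > 2*j + p - 12); else branch requires (p == -2 ==> j != -14) && (!(p < 2*y + 10)) && (2*h != 4*y + 8 ==> 3*cnt + 6*y > h - 7).
Before the if: (3*p > 1 ==> ((!(p < 2*y + 10)) && (4*j + 2*p != 4*y + 18 ==> 3*cnt + 6*y > 2*j + p - 12))) && ((!(3*p > 1)) ==> ((p == -2 ==> j != -14) && (!(p < 2*y + 10)) && (2*h != 4*y + 8 ==> 3*cnt + 6*y > h - 7)))
Before havoc cnt: forall cnt_1. ((3*p > 1 ==> ((!(p < 2*y + 10)) && (4*j + 2*p != 4*y + 18 ==> 3*cnt_1 + 6*y > 2*j + p - 12))) && ((!(3*p > 1)) ==> ((p == -2 ==> j != -14) && (!(p < 2*y + 10)) && (2*h != 4*y + 8 ==> 3*cnt_1 + 6*y > h - 7))))
Answer: WP = forall cnt_1. ((3*p > 1 ==> ((!(p < 2*y + 10)) && (4*j + 2*p != 4*y + 18 ==> 3*cnt_1 + 6*y > 2*j + p - 12))) && ((!(3*p > 1)) ==> ((p == -2 ==> j != -14) && (!(p < 2*y + 10)) && (2*h != 4*y + 8 ==> 3*cnt_1 + 6*y > h - 7))))


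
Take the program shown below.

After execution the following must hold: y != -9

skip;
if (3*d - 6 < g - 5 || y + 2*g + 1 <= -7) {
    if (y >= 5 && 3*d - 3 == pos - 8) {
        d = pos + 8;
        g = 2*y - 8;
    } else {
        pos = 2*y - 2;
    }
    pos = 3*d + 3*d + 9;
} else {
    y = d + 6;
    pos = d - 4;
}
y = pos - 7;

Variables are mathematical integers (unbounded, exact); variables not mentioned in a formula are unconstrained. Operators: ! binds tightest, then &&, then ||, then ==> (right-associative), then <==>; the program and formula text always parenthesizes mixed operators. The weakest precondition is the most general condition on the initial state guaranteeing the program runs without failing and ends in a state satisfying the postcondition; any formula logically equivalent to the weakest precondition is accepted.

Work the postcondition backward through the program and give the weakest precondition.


Working backward. After the program, y != -9 must hold.
Before y := pos - 7: pos != -2
Then branch requires ((y >= 5 && 3*d == pos - 5) ==> 6*pos != -59) && ((!(y >= 5 && 3*d == pos - 5)) ==> 6*d != -11); else branch requires d != 2.
Before the if: ((3*d < g + 1 || 2*g + y <= -8) ==> (((y >= 5 && 3*d == pos - 5) ==> 6*pos != -59) && ((!(y >= 5 && 3*d == pos - 5)) ==> 6*d != -11))) && ((!(3*d < g + 1 || 2*g + y <= -8)) ==> d != 2)
Before skip: ((3*d < g + 1 || 2*g + y <= -8) ==> (((y >= 5 && 3*d == pos - 5) ==> 6*pos != -59) && ((!(y >= 5 && 3*d == pos - 5)) ==> 6*d != -11))) && ((!(3*d < g + 1 || 2*g + y <= -8)) ==> d != 2)
Answer: WP = ((3*d < g + 1 || 2*g + y <= -8) ==> (((y >= 5 && 3*d == pos - 5) ==> 6*pos != -59) && ((!(y >= 5 && 3*d == pos - 5)) ==> 6*d != -11))) && ((!(3*d < g + 1 || 2*g + y <= -8)) ==> d != 2)


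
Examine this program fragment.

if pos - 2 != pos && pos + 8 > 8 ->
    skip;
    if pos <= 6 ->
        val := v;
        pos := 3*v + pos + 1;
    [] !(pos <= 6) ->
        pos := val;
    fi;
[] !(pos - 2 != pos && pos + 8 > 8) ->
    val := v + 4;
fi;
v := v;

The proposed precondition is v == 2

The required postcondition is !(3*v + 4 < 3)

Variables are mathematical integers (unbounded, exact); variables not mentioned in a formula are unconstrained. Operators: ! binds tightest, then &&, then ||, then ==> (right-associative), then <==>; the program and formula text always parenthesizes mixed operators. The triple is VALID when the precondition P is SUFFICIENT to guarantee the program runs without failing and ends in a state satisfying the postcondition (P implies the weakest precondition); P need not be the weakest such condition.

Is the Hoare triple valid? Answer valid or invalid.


Working backward. After the program, the postcondition !(3*v + 4 < 3) must hold; in canonical form it is !(3*v < -1).
Before v := v: !(3*v < -1)
Then branch requires (pos <= 6 ==> (!(3*v < -1))) && ((!(pos <= 6)) ==> (!(3*v < -1))); else branch requires !(3*v < -1).
Before the if: (pos > 0 ==> ((pos <= 6 ==> (!(3*v < -1))) && ((!(pos <= 6)) ==> (!(3*v < -1))))) && ((!(pos > 0)) ==> (!(3*v < -1)))
The weakest precondition is (pos > 0 ==> ((pos <= 6 ==> (!(3*v < -1))) && ((!(pos <= 6)) ==> (!(3*v < -1))))) && ((!(pos > 0)) ==> (!(3*v < -1))).
Check whether v == 2 implies it.
Every state satisfying the precondition satisfies the weakest precondition: the implication holds.
Answer: valid


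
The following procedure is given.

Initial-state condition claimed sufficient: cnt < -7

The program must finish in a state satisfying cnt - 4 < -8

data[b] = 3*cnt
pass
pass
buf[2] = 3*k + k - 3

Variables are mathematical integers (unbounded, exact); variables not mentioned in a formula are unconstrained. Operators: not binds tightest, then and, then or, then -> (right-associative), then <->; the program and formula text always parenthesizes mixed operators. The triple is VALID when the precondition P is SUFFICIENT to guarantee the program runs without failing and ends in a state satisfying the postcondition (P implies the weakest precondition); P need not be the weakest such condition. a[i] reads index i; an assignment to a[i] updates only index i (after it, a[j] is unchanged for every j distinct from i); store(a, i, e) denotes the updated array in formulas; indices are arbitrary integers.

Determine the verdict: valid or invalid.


Working backward. After the program, the postcondition cnt - 4 < -8 must hold; in canonical form it is cnt < -4.
Before buf[2] := 3*k + k - 3: cnt < -4
Before skip: cnt < -4
Before skip: cnt < -4
Before data[b] := 3*cnt: cnt < -4
The weakest precondition is cnt < -4.
Check whether cnt < -7 implies it.
Every state satisfying the precondition satisfies the weakest precondition: the implication holds.
Answer: valid


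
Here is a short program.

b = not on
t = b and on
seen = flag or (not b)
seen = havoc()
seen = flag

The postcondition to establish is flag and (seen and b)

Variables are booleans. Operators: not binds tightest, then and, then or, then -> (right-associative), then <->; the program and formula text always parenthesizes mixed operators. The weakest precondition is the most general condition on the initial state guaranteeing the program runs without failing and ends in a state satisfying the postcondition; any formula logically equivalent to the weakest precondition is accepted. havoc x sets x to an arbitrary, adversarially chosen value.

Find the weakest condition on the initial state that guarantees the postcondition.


Working backward. After the program, the postcondition flag and (seen and b) must hold; in canonical form it is flag and seen and b.
Before seen := flag: flag and b
Before havoc seen: flag and b
Before seen := flag or (not b): flag and b
Before t := b and on: flag and b
Before b := not on: flag and (not on)
Answer: WP = flag and (not on)


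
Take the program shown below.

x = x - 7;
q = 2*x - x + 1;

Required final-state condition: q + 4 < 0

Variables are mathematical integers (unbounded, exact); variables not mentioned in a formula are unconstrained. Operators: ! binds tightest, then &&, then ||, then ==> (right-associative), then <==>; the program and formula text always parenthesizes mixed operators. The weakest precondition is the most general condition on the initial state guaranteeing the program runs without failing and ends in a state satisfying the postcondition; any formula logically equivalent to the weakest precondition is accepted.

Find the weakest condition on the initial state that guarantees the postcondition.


Working backward. After the program, the postcondition q + 4 < 0 must hold; in canonical form it is q < -4.
Before q := 2*x - x + 1: x < -5
Before x := x - 7: x < 2
Answer: WP = x < 2


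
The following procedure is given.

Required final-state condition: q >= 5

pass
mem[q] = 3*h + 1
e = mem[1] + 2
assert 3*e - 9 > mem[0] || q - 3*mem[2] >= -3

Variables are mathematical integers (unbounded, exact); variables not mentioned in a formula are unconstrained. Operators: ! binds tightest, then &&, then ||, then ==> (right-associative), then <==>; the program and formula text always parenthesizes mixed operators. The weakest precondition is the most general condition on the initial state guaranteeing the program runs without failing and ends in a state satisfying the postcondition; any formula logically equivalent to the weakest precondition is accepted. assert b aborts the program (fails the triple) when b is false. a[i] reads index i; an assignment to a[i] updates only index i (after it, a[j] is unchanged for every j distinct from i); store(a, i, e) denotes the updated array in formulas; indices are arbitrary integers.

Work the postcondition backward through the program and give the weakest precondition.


Working backward. After the program, q >= 5 must hold.
Before assert 3*e - 9 > mem[0] || q - 3*mem[2] >= -3: (3*e > mem[0] + 9 || q >= 3*mem[2] - 3) && q >= 5
Before e := mem[1] + 2: (3*mem[1] > mem[0] + 3 || q >= 3*mem[2] - 3) && q >= 5
Before mem[q] := 3*h + 1: (3*store(mem, q, 3*h + 1)[1] > store(mem, q, 3*h + 1)[0] + 3 || q >= 3*store(mem, q, 3*h + 1)[2] - 3) && q >= 5
Before skip: (3*store(mem, q, 3*h + 1)[1] > store(mem, q, 3*h + 1)[0] + 3 || q >= 3*store(mem, q, 3*h + 1)[2] - 3) && q >= 5
Answer: WP = (3*store(mem, q, 3*h + 1)[1] > store(mem, q, 3*h + 1)[0] + 3 || q >= 3*store(mem, q, 3*h + 1)[2] - 3) && q >= 5


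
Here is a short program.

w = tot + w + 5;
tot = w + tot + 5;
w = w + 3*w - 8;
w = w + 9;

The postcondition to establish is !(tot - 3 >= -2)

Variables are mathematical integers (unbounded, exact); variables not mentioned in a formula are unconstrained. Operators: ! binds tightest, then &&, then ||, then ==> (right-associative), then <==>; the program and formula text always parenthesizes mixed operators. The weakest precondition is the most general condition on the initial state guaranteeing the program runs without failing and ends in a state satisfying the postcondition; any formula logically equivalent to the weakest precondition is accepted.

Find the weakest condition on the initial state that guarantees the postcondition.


Working backward. After the program, the postcondition !(tot - 3 >= -2) must hold; in canonical form it is !(tot >= 1).
Before w := w + 9: !(tot >= 1)
Before w := w + 3*w - 8: !(tot >= 1)
Before tot := w + tot + 5: !(tot + w >= -4)
Before w := tot + w + 5: !(2*tot + w >= -9)
Answer: WP = !(2*tot + w >= -9)


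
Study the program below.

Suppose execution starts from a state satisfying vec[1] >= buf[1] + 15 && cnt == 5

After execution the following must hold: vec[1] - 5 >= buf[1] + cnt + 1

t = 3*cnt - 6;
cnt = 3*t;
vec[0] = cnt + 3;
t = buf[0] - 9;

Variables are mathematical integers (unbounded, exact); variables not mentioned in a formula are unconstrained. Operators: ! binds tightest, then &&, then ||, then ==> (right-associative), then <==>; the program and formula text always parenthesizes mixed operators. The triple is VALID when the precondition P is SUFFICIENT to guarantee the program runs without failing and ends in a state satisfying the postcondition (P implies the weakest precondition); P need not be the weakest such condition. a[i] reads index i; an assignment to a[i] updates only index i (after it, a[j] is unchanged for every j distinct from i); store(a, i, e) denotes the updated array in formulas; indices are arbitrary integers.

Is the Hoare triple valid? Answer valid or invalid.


Working backward. After the program, the postcondition vec[1] - 5 >= buf[1] + cnt + 1 must hold; in canonical form it is vec[1] >= buf[1] + cnt + 6.
Before t := buf[0] - 9: vec[1] >= buf[1] + cnt + 6
Before vec[0] := cnt + 3: vec[1] >= buf[1] + cnt + 6
Before cnt := 3*t: vec[1] >= buf[1] + 3*t + 6
Before t := 3*cnt - 6: vec[1] >= buf[1] + 9*cnt - 12
The weakest precondition is vec[1] >= buf[1] + 9*cnt - 12.
Check whether vec[1] >= buf[1] + 15 && cnt == 5 implies it.
Countermodel: at the initial state buf = {[1] = 0, elsewhere 0}, cnt = 5, vec = {[1] = 15, elsewhere 15}, the precondition holds but the weakest precondition fails.
Answer: invalid


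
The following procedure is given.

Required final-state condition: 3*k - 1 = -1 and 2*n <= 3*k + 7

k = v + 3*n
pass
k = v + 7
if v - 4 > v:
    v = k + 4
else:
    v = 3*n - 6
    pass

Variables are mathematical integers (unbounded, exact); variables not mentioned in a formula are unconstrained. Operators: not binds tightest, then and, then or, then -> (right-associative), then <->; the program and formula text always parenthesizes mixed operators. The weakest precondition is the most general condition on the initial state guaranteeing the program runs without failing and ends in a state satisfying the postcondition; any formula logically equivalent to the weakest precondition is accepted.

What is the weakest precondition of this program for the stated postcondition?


Working backward. After the program, the postcondition 3*k - 1 = -1 and 2*n <= 3*k + 7 must hold; in canonical form it is 3*k = 0 and 2*n <= 3*k + 7.
Then branch requires 3*k = 0 and 2*n <= 3*k + 7; else branch requires 3*k = 0 and 2*n <= 3*k + 7.
Before the if: 3*k = 0 and 2*n <= 3*k + 7
Before k := v + 7: 3*v = -21 and 2*n <= 3*v + 28
Before skip: 3*v = -21 and 2*n <= 3*v + 28
Before k := v + 3*n: 3*v = -21 and 2*n <= 3*v + 28
Answer: WP = 3*v = -21 and 2*n <= 3*v + 28


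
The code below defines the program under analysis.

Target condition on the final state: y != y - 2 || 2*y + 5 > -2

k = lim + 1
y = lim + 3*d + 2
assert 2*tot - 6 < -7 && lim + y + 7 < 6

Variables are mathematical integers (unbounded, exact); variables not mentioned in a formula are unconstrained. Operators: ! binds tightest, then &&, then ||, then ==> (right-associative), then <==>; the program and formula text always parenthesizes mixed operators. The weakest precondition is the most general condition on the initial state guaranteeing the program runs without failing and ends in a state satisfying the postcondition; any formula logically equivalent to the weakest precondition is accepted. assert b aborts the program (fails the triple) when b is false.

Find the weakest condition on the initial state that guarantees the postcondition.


Working backward. After the program, the postcondition y != y - 2 || 2*y + 5 > -2 must hold; in canonical form it is true.
Before assert 2*tot - 6 < -7 && lim + y + 7 < 6: 2*tot < -1 && lim + y < -1
Before y := lim + 3*d + 2: 2*tot < -1 && 3*d + 2*lim < -3
Before k := lim + 1: 2*tot < -1 && 3*d + 2*lim < -3
Answer: WP = 2*tot < -1 && 3*d + 2*lim < -3


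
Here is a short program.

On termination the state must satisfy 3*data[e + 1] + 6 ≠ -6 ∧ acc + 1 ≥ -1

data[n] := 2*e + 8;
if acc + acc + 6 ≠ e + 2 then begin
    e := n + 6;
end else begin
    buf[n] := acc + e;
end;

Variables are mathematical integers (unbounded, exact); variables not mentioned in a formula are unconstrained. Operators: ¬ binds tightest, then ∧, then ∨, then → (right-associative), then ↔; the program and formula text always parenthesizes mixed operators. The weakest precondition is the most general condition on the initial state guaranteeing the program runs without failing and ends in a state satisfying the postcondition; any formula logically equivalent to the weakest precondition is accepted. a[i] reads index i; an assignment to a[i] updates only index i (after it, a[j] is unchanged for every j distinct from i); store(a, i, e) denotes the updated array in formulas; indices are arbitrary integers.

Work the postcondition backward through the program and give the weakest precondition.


Working backward. After the program, the postcondition 3*data[e + 1] + 6 ≠ -6 ∧ acc + 1 ≥ -1 must hold; in canonical form it is 3*data[e + 1] ≠ -12 ∧ acc ≥ -2.
Then branch requires 3*data[n + 7] ≠ -12 ∧ acc ≥ -2; else branch requires 3*data[e + 1] ≠ -12 ∧ acc ≥ -2.
Before the if: (2*acc ≠ e - 4 → (3*data[n + 7] ≠ -12 ∧ acc ≥ -2)) ∧ ((¬(2*acc ≠ e - 4)) → (3*data[e + 1] ≠ -12 ∧ acc ≥ -2))
Before data[n] := 2*e + 8: (2*acc ≠ e - 4 → (3*store(data, n, 2*e + 8)[n + 7] ≠ -12 ∧ acc ≥ -2)) ∧ ((¬(2*acc ≠ e - 4)) → (3*store(data, n, 2*e + 8)[e + 1] ≠ -12 ∧ acc ≥ -2))
Answer: WP = (2*acc ≠ e - 4 → (3*store(data, n, 2*e + 8)[n + 7] ≠ -12 ∧ acc ≥ -2)) ∧ ((¬(2*acc ≠ e - 4)) → (3*store(data, n, 2*e + 8)[e + 1] ≠ -12 ∧ acc ≥ -2))


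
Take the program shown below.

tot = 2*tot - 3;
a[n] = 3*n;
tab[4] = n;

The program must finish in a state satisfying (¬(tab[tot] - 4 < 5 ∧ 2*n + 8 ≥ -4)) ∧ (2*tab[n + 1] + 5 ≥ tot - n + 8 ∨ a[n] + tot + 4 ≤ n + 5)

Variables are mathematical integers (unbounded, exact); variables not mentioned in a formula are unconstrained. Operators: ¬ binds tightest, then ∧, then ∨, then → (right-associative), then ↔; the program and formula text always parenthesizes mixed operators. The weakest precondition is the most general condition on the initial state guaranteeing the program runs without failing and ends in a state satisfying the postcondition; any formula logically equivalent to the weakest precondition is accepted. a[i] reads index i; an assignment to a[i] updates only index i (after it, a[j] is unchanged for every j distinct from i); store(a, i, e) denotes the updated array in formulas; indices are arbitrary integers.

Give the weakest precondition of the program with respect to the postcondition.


Working backward. After the program, the postcondition (¬(tab[tot] - 4 < 5 ∧ 2*n + 8 ≥ -4)) ∧ (2*tab[n + 1] + 5 ≥ tot - n + 8 ∨ a[n] + tot + 4 ≤ n + 5) must hold; in canonical form it is (¬(tab[tot] < 9 ∧ 2*n ≥ -12)) ∧ (2*tab[n + 1] + n ≥ tot + 3 ∨ a[n] + tot ≤ n + 1).
Before tab[4] := n: (¬(store(tab, 4, n)[tot] < 9 ∧ 2*n ≥ -12)) ∧ (2*store(tab, 4, n)[n + 1] + n ≥ tot + 3 ∨ a[n] + tot ≤ n + 1)
Before a[n] := 3*n: (¬(store(tab, 4, n)[tot] < 9 ∧ 2*n ≥ -12)) ∧ (2*store(tab, 4, n)[n + 1] + n ≥ tot + 3 ∨ store(a, n, 3*n)[n] + tot ≤ n + 1)
Before tot := 2*tot - 3: (¬(store(tab, 4, n)[2*tot - 3] < 9 ∧ 2*n ≥ -12)) ∧ (2*store(tab, 4, n)[n + 1] + n ≥ 2*tot ∨ store(a, n, 3*n)[n] + 2*tot ≤ n + 4)
Answer: WP = (¬(store(tab, 4, n)[2*tot - 3] < 9 ∧ 2*n ≥ -12)) ∧ (2*store(tab, 4, n)[n + 1] + n ≥ 2*tot ∨ store(a, n, 3*n)[n] + 2*tot ≤ n + 4)


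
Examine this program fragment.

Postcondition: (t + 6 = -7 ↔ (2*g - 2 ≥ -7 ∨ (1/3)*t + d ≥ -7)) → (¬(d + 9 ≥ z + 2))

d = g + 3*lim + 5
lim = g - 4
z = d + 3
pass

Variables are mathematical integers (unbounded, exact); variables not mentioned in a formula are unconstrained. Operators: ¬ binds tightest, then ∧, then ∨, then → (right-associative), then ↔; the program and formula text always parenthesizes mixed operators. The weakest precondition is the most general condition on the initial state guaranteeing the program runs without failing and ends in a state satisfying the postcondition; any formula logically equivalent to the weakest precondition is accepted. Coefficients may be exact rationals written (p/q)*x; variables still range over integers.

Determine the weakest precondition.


Working backward. After the program, the postcondition (t + 6 = -7 ↔ (2*g - 2 ≥ -7 ∨ (1/3)*t + d ≥ -7)) → (¬(d + 9 ≥ z + 2)) must hold; in canonical form it is (t = -13 ↔ (2*g ≥ -5 ∨ d + (1/3)*t ≥ -7)) → (¬(d ≥ z - 7)).
Before skip: (t = -13 ↔ (2*g ≥ -5 ∨ d + (1/3)*t ≥ -7)) → (¬(d ≥ z - 7))
Before z := d + 3: ¬(t = -13 ↔ (2*g ≥ -5 ∨ d + (1/3)*t ≥ -7))
Before lim := g - 4: ¬(t = -13 ↔ (2*g ≥ -5 ∨ d + (1/3)*t ≥ -7))
Before d := g + 3*lim + 5: ¬(t = -13 ↔ (2*g ≥ -5 ∨ g + 3*lim + (1/3)*t ≥ -12))
Answer: WP = ¬(t = -13 ↔ (2*g ≥ -5 ∨ g + 3*lim + (1/3)*t ≥ -12))


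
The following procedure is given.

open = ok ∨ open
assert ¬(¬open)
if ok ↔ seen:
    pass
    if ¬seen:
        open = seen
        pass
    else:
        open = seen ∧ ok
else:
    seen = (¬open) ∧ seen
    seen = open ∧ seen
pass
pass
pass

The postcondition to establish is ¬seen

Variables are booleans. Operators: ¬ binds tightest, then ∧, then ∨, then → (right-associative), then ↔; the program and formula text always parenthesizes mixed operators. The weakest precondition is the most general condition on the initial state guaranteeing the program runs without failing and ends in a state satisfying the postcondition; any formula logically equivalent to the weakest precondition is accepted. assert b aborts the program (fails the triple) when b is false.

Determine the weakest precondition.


Working backward. After the program, ¬seen must hold.
Before skip: ¬seen
Before skip: ¬seen
Before skip: ¬seen
Then branch requires seen → (¬seen); else branch requires true.
Before the if: (ok ↔ seen) → (seen → (¬seen))
Before assert ¬(¬open): open ∧ ((ok ↔ seen) → (seen → (¬seen)))
Before open := ok ∨ open: (ok ∨ open) ∧ ((ok ↔ seen) → (seen → (¬seen)))
Answer: WP = (ok ∨ open) ∧ ((ok ↔ seen) → (seen → (¬seen)))


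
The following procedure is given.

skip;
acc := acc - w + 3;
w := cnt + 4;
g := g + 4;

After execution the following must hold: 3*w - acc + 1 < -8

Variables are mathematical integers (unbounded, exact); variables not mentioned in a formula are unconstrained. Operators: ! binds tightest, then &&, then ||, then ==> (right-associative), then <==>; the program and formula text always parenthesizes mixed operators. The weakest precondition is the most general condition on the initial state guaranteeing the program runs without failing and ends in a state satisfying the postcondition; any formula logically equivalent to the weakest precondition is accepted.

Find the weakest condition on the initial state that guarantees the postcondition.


Working backward. After the program, the postcondition 3*w - acc + 1 < -8 must hold; in canonical form it is 3*w < acc - 9.
Before g := g + 4: 3*w < acc - 9
Before w := cnt + 4: 3*cnt < acc - 21
Before acc := acc - w + 3: 3*cnt + w < acc - 18
Before skip: 3*cnt + w < acc - 18
Answer: WP = 3*cnt + w < acc - 18


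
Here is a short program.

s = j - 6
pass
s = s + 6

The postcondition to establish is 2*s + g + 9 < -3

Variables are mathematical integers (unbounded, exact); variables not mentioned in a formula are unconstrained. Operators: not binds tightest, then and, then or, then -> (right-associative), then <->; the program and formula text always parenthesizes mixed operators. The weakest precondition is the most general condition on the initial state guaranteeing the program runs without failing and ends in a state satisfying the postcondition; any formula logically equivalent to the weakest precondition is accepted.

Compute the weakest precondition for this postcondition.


Working backward. After the program, the postcondition 2*s + g + 9 < -3 must hold; in canonical form it is g + 2*s < -12.
Before s := s + 6: g + 2*s < -24
Before skip: g + 2*s < -24
Before s := j - 6: g + 2*j < -12
Answer: WP = g + 2*j < -12


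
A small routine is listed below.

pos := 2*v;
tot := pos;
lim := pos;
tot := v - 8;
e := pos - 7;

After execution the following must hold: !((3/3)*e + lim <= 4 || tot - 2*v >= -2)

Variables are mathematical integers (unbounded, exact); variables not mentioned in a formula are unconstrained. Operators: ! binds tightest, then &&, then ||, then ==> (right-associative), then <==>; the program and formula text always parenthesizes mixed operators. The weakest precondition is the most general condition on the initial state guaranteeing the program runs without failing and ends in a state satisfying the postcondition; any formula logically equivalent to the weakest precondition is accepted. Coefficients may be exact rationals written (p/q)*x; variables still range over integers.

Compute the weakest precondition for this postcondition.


Working backward. After the program, the postcondition !((3/3)*e + lim <= 4 || tot - 2*v >= -2) must hold; in canonical form it is !(e + lim <= 4 || tot >= 2*v - 2).
Before e := pos - 7: !(lim + pos <= 11 || tot >= 2*v - 2)
Before tot := v - 8: !(lim + pos <= 11 || v <= -6)
Before lim := pos: !(2*pos <= 11 || v <= -6)
Before tot := pos: !(2*pos <= 11 || v <= -6)
Before pos := 2*v: !(4*v <= 11 || v <= -6)
Answer: WP = !(4*v <= 11 || v <= -6)


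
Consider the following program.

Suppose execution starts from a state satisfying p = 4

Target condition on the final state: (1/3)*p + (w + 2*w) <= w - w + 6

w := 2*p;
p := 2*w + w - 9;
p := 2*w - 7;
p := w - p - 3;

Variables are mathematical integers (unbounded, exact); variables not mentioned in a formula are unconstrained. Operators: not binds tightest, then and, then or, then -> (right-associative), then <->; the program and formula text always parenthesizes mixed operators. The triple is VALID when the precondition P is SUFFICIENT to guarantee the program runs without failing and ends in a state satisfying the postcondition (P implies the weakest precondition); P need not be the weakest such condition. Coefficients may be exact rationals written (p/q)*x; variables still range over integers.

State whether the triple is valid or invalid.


Working backward. After the program, the postcondition (1/3)*p + (w + 2*w) <= w - w + 6 must hold; in canonical form it is (1/3)*p + 3*w <= 6.
Before p := w - p - 3: (10/3)*w <= (1/3)*p + 7
Before p := 2*w - 7: (8/3)*w <= 14/3
Before p := 2*w + w - 9: (8/3)*w <= 14/3
Before w := 2*p: (16/3)*p <= 14/3
The weakest precondition is (16/3)*p <= 14/3.
Check whether p = 4 implies it.
Countermodel: at the initial state p = 4, the precondition holds but the weakest precondition fails.
Answer: invalid


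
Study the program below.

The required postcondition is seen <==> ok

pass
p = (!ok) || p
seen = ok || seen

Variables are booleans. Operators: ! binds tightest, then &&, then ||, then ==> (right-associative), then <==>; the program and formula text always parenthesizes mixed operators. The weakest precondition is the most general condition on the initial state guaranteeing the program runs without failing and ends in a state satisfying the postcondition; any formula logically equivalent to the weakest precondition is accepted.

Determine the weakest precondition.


Working backward. After the program, seen <==> ok must hold.
Before seen := ok || seen: (ok || seen) <==> ok
Before p := (!ok) || p: (ok || seen) <==> ok
Before skip: (ok || seen) <==> ok
Answer: WP = (ok || seen) <==> ok


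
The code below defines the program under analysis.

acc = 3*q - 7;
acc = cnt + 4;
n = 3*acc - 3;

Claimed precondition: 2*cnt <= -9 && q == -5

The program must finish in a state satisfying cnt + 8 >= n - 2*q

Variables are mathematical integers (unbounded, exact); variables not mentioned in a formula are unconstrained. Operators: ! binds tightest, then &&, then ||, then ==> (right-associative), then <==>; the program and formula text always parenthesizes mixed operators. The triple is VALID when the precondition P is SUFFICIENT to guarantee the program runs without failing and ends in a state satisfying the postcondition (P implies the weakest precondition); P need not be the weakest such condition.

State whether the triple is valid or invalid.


Working backward. After the program, the postcondition cnt + 8 >= n - 2*q must hold; in canonical form it is cnt + 2*q >= n - 8.
Before n := 3*acc - 3: cnt + 2*q >= 3*acc - 11
Before acc := cnt + 4: 2*q >= 2*cnt + 1
Before acc := 3*q - 7: 2*q >= 2*cnt + 1
The weakest precondition is 2*q >= 2*cnt + 1.
Check whether 2*cnt <= -9 && q == -5 implies it.
Countermodel: at the initial state cnt = -5, q = -5, the precondition holds but the weakest precondition fails.
Answer: invalid


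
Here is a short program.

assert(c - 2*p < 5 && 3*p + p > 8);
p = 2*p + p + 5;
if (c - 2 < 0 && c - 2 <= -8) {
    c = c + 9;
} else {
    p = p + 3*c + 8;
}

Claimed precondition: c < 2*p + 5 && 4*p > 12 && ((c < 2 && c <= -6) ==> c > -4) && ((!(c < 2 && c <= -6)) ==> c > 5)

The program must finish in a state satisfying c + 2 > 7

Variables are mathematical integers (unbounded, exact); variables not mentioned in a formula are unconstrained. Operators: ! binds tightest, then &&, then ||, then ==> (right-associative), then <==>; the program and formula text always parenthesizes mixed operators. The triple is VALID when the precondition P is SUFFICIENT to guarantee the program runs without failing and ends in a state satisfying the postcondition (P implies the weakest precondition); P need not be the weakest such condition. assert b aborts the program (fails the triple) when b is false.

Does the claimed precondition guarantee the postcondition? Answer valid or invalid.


Working backward. After the program, the postcondition c + 2 > 7 must hold; in canonical form it is c > 5.
Then branch requires c > -4; else branch requires c > 5.
Before the if: ((c < 2 && c <= -6) ==> c > -4) && ((!(c < 2 && c <= -6)) ==> c > 5)
Before p := 2*p + p + 5: ((c < 2 && c <= -6) ==> c > -4) && ((!(c < 2 && c <= -6)) ==> c > 5)
Before assert c - 2*p < 5 && 3*p + p > 8: c < 2*p + 5 && 4*p > 8 && ((c < 2 && c <= -6) ==> c > -4) && ((!(c < 2 && c <= -6)) ==> c > 5)
The weakest precondition is c < 2*p + 5 && 4*p > 8 && ((c < 2 && c <= -6) ==> c > -4) && ((!(c < 2 && c <= -6)) ==> c > 5).
Check whether c < 2*p + 5 && 4*p > 12 && ((c < 2 && c <= -6) ==> c > -4) && ((!(c < 2 && c <= -6)) ==> c > 5) implies it.
Every state satisfying the precondition satisfies the weakest precondition: the implication holds.
Answer: valid


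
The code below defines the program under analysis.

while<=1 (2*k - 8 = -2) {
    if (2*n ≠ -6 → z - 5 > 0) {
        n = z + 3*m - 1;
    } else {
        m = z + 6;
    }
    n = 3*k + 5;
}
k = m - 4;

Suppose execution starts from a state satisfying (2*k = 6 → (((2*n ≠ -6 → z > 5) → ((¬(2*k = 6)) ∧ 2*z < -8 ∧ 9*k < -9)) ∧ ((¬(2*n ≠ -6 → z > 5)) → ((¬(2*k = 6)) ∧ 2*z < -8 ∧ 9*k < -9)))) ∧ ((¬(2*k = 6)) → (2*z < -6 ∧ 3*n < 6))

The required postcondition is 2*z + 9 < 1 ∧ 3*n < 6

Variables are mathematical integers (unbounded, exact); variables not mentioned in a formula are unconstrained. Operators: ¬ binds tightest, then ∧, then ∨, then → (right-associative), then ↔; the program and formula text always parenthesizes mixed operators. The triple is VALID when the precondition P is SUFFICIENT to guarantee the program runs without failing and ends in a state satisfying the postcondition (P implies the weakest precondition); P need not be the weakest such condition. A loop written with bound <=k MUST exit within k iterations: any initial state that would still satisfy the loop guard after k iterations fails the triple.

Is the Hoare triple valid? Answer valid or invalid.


Working backward. After the program, the postcondition 2*z + 9 < 1 ∧ 3*n < 6 must hold; in canonical form it is 2*z < -8 ∧ 3*n < 6.
Before k := m - 4: 2*z < -8 ∧ 3*n < 6
Before the loop (bound <=1), unroll the exhaustion recursion (WP_0 = exit-now case; WP_j = one more guarded iteration, up to j = 1):
  WP_0: (¬(2*k = 6)) ∧ 2*z < -8 ∧ 3*n < 6
  WP_1: (2*k = 6 → (((2*n ≠ -6 → z > 5) → ((¬(2*k = 6)) ∧ 2*z < -8 ∧ 9*k < -9)) ∧ ((¬(2*n ≠ -6 → z > 5)) → ((¬(2*k = 6)) ∧ 2*z < -8 ∧ 9*k < -9)))) ∧ ((¬(2*k = 6)) → (2*z < -8 ∧ 3*n < 6))
So before the loop: (2*k = 6 → (((2*n ≠ -6 → z > 5) → ((¬(2*k = 6)) ∧ 2*z < -8 ∧ 9*k < -9)) ∧ ((¬(2*n ≠ -6 → z > 5)) → ((¬(2*k = 6)) ∧ 2*z < -8 ∧ 9*k < -9)))) ∧ ((¬(2*k = 6)) → (2*z < -8 ∧ 3*n < 6))
The weakest precondition is (2*k = 6 → (((2*n ≠ -6 → z > 5) → ((¬(2*k = 6)) ∧ 2*z < -8 ∧ 9*k < -9)) ∧ ((¬(2*n ≠ -6 → z > 5)) → ((¬(2*k = 6)) ∧ 2*z < -8 ∧ 9*k < -9)))) ∧ ((¬(2*k = 6)) → (2*z < -8 ∧ 3*n < 6)).
Check whether (2*k = 6 → (((2*n ≠ -6 → z > 5) → ((¬(2*k = 6)) ∧ 2*z < -8 ∧ 9*k < -9)) ∧ ((¬(2*n ≠ -6 → z > 5)) → ((¬(2*k = 6)) ∧ 2*z < -8 ∧ 9*k < -9)))) ∧ ((¬(2*k = 6)) → (2*z < -6 ∧ 3*n < 6)) implies it.
Countermodel: at the initial state k = 4, n = 1, z = -4, the precondition holds but the weakest precondition fails.
Answer: invalid
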